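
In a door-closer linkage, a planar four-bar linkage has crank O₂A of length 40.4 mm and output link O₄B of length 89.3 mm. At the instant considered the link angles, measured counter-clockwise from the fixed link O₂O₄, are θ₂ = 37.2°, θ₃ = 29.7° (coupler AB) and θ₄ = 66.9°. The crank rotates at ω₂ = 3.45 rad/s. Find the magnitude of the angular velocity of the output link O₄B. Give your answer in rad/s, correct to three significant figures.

0.337

ω₂ = 3.45 rad/s
Differentiating the loop-closure r₂e^{iθ₂}+r₃e^{iθ₃}=r₁+r₄e^{iθ₄} gives r₂ω₂e^{iθ₂}+r₃ω₃e^{iθ₃}=r₄ω₄e^{iθ₄}.
Eliminating the other unknown: ω₄ = r₂ω₂ sin(θ₂−θ₃) / [r₄ sin(θ₄−θ₃)].
Numerator sine = +0.13053; denominator sine = +0.60460.
Result = 0.0404·3.45·(+0.13053) / (0.0893·(+0.60460)) = +0.33696 rad/s; magnitude 0.33696 rad/s.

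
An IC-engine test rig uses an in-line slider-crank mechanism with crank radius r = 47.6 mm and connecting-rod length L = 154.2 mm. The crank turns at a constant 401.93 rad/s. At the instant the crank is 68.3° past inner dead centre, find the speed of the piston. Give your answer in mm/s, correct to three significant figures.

19900

ω = 401.9 rad/s
For an in-line slider-crank, x = r cosθ + √(L² − r² sin²θ), so v = −rω sinθ·[1 + r cosθ/√(L² − r² sin²θ)].
With r = 0.0476 m, L = 0.1542 m, θ = 68.3°: √(L² − r² sin²θ) = 0.14772 m.
v = −0.0476·401.9·0.92913·[1 + 0.0476·0.36975/0.14772] = -19.894 m/s.
|v| = 19.894 m/s = 19894 mm/s.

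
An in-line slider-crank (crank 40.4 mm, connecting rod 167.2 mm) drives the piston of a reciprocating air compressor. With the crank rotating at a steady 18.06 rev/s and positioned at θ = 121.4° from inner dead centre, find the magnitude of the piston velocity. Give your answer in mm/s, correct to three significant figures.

3410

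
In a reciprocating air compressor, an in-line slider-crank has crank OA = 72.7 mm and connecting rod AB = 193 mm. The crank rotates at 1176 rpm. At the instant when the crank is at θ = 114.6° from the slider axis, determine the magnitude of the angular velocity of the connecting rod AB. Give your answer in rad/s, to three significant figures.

20.6

ω = 123.2 rad/s (converted from 1176 rpm).
The rod makes angle φ with the slider axis where L sinφ = r sinθ; differentiating, L cosφ·φ̇ = r ω cosθ.
L cosφ = √(L² − r² sin²θ) = 0.18133 m.
|ω_rod| = r ω |cosθ| / √(L² − r² sin²θ) = 0.0727·123.2·0.41628/0.18133 = 20.554 rad/s.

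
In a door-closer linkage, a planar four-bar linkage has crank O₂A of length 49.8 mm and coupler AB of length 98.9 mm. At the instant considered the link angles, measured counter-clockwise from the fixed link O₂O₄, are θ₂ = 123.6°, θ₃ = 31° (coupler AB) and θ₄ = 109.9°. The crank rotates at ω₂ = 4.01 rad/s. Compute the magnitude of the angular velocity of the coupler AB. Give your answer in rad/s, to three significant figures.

0.487

ω₂ = 4.01 rad/s
Differentiating the loop-closure r₂e^{iθ₂}+r₃e^{iθ₃}=r₁+r₄e^{iθ₄} gives r₂ω₂e^{iθ₂}+r₃ω₃e^{iθ₃}=r₄ω₄e^{iθ₄}.
Eliminating the other unknown: ω₃ = r₂ω₂ sin(θ₄−θ₂) / [r₃ sin(θ₃−θ₄)].
Numerator sine = -0.23684; denominator sine = -0.98129.
Result = 0.0498·4.01·(-0.23684) / (0.0989·(-0.98129)) = +0.48734 rad/s; magnitude 0.48734 rad/s.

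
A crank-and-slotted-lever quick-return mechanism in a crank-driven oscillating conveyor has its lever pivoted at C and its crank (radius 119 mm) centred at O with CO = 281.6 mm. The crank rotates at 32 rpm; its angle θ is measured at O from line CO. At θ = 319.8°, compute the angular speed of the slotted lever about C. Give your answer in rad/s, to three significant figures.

ω = 3.351 rad/s (from 32 rpm).
Crank pin A relative to C: A = (d + r cosθ, r sinθ); lever angle φ = atan2(r sinθ, d + r cosθ).
Differentiating tanφ: φ̇ = rω(d cosθ + r)/(d² + r² + 2dr cosθ).
d² + r² + 2dr cosθ = |CA|² = 0.14465 m²;  d cosθ + r = +0.33408 m.
|ω_lever| = |0.119·3.351·+0.33408| / 0.14465 = 0.92101 rad/s.

0.921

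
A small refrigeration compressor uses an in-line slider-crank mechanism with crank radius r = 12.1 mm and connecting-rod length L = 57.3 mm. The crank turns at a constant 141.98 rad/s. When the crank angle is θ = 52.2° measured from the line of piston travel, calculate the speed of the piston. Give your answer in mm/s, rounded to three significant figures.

ω = 142 rad/s
For an in-line slider-crank, x = r cosθ + √(L² − r² sin²θ), so v = −rω sinθ·[1 + r cosθ/√(L² − r² sin²θ)].
With r = 0.0121 m, L = 0.0573 m, θ = 52.2°: √(L² − r² sin²θ) = 0.056497 m.
v = −0.0121·142·0.79016·[1 + 0.0121·0.61291/0.056497] = -1.5356 m/s.
|v| = 1.5356 m/s = 1535.6 mm/s.

1540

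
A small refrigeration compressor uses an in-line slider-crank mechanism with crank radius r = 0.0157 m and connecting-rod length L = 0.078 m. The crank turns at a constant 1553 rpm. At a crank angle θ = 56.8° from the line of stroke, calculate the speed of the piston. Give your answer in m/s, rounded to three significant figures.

ω = 2π·1553/60 = 162.6 rad/s
For an in-line slider-crank, x = r cosθ + √(L² − r² sin²θ), so v = −rω sinθ·[1 + r cosθ/√(L² − r² sin²θ)].
With r = 0.0157 m, L = 0.078 m, θ = 56.8°: √(L² − r² sin²θ) = 0.076886 m.
v = −0.0157·162.6·0.83676·[1 + 0.0157·0.54756/0.076886] = -2.3754 m/s.
|v| = 2.3754 m/s.

2.38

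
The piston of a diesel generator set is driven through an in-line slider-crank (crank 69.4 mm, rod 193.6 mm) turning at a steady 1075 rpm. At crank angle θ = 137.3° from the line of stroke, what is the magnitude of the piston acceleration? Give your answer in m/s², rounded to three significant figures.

609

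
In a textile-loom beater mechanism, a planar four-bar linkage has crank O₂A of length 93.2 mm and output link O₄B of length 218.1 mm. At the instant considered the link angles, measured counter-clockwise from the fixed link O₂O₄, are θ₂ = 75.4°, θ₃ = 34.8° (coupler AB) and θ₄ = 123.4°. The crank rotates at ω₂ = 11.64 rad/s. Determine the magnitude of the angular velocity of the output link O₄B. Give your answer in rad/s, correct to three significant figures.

3.24

ω₂ = 11.64 rad/s
Differentiating the loop-closure r₂e^{iθ₂}+r₃e^{iθ₃}=r₁+r₄e^{iθ₄} gives r₂ω₂e^{iθ₂}+r₃ω₃e^{iθ₃}=r₄ω₄e^{iθ₄}.
Eliminating the other unknown: ω₄ = r₂ω₂ sin(θ₂−θ₃) / [r₄ sin(θ₄−θ₃)].
Numerator sine = +0.65077; denominator sine = +0.99970.
Result = 0.0932·11.64·(+0.65077) / (0.2181·(+0.99970)) = +3.238 rad/s; magnitude 3.238 rad/s.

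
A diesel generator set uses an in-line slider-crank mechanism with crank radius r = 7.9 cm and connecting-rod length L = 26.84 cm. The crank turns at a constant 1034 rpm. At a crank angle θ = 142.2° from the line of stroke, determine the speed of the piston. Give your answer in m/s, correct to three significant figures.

ω = 2π·1034/60 = 108.3 rad/s
For an in-line slider-crank, x = r cosθ + √(L² − r² sin²θ), so v = −rω sinθ·[1 + r cosθ/√(L² − r² sin²θ)].
With r = 0.079 m, L = 0.2684 m, θ = 142.2°: √(L² − r² sin²θ) = 0.264 m.
v = −0.079·108.3·0.61291·[1 + 0.079·-0.79016/0.264] = -4.0032 m/s.
|v| = 4.0032 m/s.

4.00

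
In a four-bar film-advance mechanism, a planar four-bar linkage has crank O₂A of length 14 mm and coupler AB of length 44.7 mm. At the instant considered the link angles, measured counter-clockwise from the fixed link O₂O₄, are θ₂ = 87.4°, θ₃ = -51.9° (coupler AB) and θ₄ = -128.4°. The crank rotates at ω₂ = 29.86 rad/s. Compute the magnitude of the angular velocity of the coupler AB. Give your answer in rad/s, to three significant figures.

5.63

ω₂ = 29.86 rad/s
Differentiating the loop-closure r₂e^{iθ₂}+r₃e^{iθ₃}=r₁+r₄e^{iθ₄} gives r₂ω₂e^{iθ₂}+r₃ω₃e^{iθ₃}=r₄ω₄e^{iθ₄}.
Eliminating the other unknown: ω₃ = r₂ω₂ sin(θ₄−θ₂) / [r₃ sin(θ₃−θ₄)].
Numerator sine = +0.58496; denominator sine = +0.97237.
Result = 0.014·29.86·(+0.58496) / (0.0447·(+0.97237)) = +5.626 rad/s; magnitude 5.626 rad/s.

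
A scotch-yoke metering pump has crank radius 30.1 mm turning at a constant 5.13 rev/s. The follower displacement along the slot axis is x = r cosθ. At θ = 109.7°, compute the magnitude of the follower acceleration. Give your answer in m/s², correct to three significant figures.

ω = 32.23 rad/s (from 5.13 rev/s).
x = r cosθ ⇒ ẍ = −rω² cosθ (ω constant).
|a| = rω²|cosθ| = 0.0301·(32.23)²·|cos 109.7°| = 10.542 m/s².

10.5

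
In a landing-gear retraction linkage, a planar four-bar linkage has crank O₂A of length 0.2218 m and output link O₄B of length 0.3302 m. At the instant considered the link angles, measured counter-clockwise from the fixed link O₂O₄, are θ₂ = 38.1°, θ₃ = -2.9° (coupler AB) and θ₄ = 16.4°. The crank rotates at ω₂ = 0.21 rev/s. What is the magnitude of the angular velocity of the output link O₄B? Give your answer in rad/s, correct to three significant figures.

1.76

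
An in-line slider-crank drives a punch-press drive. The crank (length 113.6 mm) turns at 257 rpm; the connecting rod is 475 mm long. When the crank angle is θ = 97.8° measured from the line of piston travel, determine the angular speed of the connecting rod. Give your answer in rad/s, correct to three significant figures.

0.899

ω = 26.91 rad/s (converted from 257 rpm).
The rod makes angle φ with the slider axis where L sinφ = r sinθ; differentiating, L cosφ·φ̇ = r ω cosθ.
L cosφ = √(L² − r² sin²θ) = 0.46147 m.
|ω_rod| = r ω |cosθ| / √(L² − r² sin²θ) = 0.1136·26.91·0.13572/0.46147 = 0.89913 rad/s.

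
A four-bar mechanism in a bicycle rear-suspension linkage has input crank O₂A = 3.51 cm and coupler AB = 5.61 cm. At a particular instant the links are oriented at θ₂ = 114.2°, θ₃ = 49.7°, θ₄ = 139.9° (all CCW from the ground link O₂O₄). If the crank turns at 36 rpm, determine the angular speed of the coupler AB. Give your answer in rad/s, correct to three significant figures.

1.02

ω₂ = 3.77 rad/s (from 36 rpm).
Differentiating the loop-closure r₂e^{iθ₂}+r₃e^{iθ₃}=r₁+r₄e^{iθ₄} gives r₂ω₂e^{iθ₂}+r₃ω₃e^{iθ₃}=r₄ω₄e^{iθ₄}.
Eliminating the other unknown: ω₃ = r₂ω₂ sin(θ₄−θ₂) / [r₃ sin(θ₃−θ₄)].
Numerator sine = +0.43366; denominator sine = -0.99999.
Result = 0.0351·3.77·(+0.43366) / (0.0561·(-0.99999)) = -1.0229 rad/s; magnitude 1.0229 rad/s.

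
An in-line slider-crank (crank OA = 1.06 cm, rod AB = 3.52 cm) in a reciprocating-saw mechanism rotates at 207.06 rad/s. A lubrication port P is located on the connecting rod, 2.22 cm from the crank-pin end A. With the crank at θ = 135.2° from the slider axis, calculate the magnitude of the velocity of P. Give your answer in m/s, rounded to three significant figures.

ω = 207.1 rad/s.  Crank-pin speed |V_A| = rω = 2.1948 m/s, perpendicular to OA.
Rod angle: sinφ = −(r/L) sinθ ⇒ φ = -12.251°; ω_rod = −rω cosθ/√(L²−r²sin²θ) = +45.275 rad/s.
V_P = V_A + ω_rod × AP, with AP = 0.0222 m along the rod.
Components: V_Px = −rω sinθ − a·ω_rod·sinφ = -1.3333 m/s;  V_Py = rω cosθ + a·ω_rod·cosφ = -0.57517 m/s.
|V_P| = √(V_Px² + V_Py²) = 1.4521 m/s.

1.45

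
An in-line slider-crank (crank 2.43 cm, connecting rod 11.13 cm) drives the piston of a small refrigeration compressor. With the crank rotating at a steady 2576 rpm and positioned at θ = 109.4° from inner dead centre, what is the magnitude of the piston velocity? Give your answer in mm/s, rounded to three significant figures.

5720

ω = 2π·2576/60 = 269.8 rad/s
For an in-line slider-crank, x = r cosθ + √(L² − r² sin²θ), so v = −rω sinθ·[1 + r cosθ/√(L² − r² sin²θ)].
With r = 0.0243 m, L = 0.1113 m, θ = 109.4°: √(L² − r² sin²θ) = 0.10891 m.
v = −0.0243·269.8·0.94322·[1 + 0.0243·-0.33216/0.10891] = -5.7247 m/s.
|v| = 5.7247 m/s = 5724.7 mm/s.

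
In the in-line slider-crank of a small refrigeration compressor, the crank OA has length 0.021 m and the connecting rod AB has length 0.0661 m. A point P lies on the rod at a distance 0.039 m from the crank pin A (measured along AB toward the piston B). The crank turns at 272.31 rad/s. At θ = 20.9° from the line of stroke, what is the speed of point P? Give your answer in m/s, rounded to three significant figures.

3.25

ω = 272.3 rad/s.  Crank-pin speed |V_A| = rω = 5.7185 m/s, perpendicular to OA.
Rod angle: sinφ = −(r/L) sinθ ⇒ φ = -6.508°; ω_rod = −rω cosθ/√(L²−r²sin²θ) = -81.345 rad/s.
V_P = V_A + ω_rod × AP, with AP = 0.039 m along the rod.
Components: V_Px = −rω sinθ − a·ω_rod·sinφ = -2.3996 m/s;  V_Py = rω cosθ + a·ω_rod·cosφ = +2.1902 m/s.
|V_P| = √(V_Px² + V_Py²) = 3.2489 m/s.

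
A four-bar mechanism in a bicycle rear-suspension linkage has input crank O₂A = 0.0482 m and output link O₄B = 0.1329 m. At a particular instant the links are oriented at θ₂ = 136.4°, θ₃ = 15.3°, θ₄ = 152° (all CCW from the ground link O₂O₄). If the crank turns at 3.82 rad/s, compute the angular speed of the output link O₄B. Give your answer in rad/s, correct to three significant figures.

ω₂ = 3.82 rad/s
Differentiating the loop-closure r₂e^{iθ₂}+r₃e^{iθ₃}=r₁+r₄e^{iθ₄} gives r₂ω₂e^{iθ₂}+r₃ω₃e^{iθ₃}=r₄ω₄e^{iθ₄}.
Eliminating the other unknown: ω₄ = r₂ω₂ sin(θ₂−θ₃) / [r₄ sin(θ₄−θ₃)].
Numerator sine = +0.85627; denominator sine = +0.68582.
Result = 0.0482·3.82·(+0.85627) / (0.1329·(+0.68582)) = +1.7298 rad/s; magnitude 1.7298 rad/s.

1.73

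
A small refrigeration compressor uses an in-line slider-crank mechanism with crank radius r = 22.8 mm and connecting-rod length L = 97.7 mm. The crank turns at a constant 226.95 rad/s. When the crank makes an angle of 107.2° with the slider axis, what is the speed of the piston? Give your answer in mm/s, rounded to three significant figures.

ω = 226.9 rad/s
For an in-line slider-crank, x = r cosθ + √(L² − r² sin²θ), so v = −rω sinθ·[1 + r cosθ/√(L² − r² sin²θ)].
With r = 0.0228 m, L = 0.0977 m, θ = 107.2°: √(L² − r² sin²θ) = 0.095241 m.
v = −0.0228·226.9·0.95528·[1 + 0.0228·-0.29571/0.095241] = -4.5931 m/s.
|v| = 4.5931 m/s = 4593.1 mm/s.

4590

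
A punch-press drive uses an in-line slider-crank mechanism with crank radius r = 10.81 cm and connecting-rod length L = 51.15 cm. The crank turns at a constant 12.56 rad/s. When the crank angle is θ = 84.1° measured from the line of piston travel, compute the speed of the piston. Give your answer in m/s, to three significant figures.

ω = 12.56 rad/s
For an in-line slider-crank, x = r cosθ + √(L² − r² sin²θ), so v = −rω sinθ·[1 + r cosθ/√(L² − r² sin²θ)].
With r = 0.1081 m, L = 0.5115 m, θ = 84.1°: √(L² − r² sin²θ) = 0.50007 m.
v = −0.1081·12.56·0.99470·[1 + 0.1081·0.10279/0.50007] = -1.3806 m/s.
|v| = 1.3806 m/s.

1.38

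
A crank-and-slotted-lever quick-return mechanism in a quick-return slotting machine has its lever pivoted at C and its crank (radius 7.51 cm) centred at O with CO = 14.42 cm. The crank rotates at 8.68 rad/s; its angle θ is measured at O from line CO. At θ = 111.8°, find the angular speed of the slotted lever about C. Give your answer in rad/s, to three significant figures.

ω = 8.68 rad/s
Crank pin A relative to C: A = (d + r cosθ, r sinθ); lever angle φ = atan2(r sinθ, d + r cosθ).
Differentiating tanφ: φ̇ = rω(d cosθ + r)/(d² + r² + 2dr cosθ).
d² + r² + 2dr cosθ = |CA|² = 0.0183903 m²;  d cosθ + r = +0.021549 m.
|ω_lever| = |0.0751·8.68·+0.021549| / 0.0183903 = 0.76383 rad/s.

0.764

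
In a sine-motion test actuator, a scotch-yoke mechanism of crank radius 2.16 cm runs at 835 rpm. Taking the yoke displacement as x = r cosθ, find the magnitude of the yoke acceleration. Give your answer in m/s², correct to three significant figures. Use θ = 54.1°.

96.8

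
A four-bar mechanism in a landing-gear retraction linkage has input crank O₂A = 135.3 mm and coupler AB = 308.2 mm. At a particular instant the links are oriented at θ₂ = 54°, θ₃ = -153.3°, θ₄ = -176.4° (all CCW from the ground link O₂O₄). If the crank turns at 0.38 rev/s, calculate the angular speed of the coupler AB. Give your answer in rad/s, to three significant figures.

2.06

ω₂ = 2.388 rad/s (from 0.38 rev/s).
Differentiating the loop-closure r₂e^{iθ₂}+r₃e^{iθ₃}=r₁+r₄e^{iθ₄} gives r₂ω₂e^{iθ₂}+r₃ω₃e^{iθ₃}=r₄ω₄e^{iθ₄}.
Eliminating the other unknown: ω₃ = r₂ω₂ sin(θ₄−θ₂) / [r₃ sin(θ₃−θ₄)].
Numerator sine = +0.77051; denominator sine = +0.39234.
Result = 0.1353·2.388·(+0.77051) / (0.3082·(+0.39234)) = +2.0585 rad/s; magnitude 2.0585 rad/s.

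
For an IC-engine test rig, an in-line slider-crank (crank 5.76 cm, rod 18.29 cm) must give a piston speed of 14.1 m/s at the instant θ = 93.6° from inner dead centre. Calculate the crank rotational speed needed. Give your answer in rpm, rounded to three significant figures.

2390

For an in-line slider-crank, |v_piston| = rω|sinθ|·[1 + r cosθ/√(L² − r² sin²θ)].
With r = 0.0576 m, L = 0.1829 m, θ = 93.6°: the bracketed kinematic factor |dx/dθ| = 0.056289 m.
ω = v/|dx/dθ| = 14.1/0.056289 = 250.49 rad/s.
N = 60ω/(2π) = 2392 rpm.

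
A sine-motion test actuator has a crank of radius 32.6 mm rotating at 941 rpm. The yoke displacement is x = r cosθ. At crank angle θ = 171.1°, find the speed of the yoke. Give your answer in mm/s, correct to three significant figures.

ω = 98.54 rad/s (from 941 rpm).
x = r cosθ ⇒ ẋ = −rω sinθ.
|v| = rω|sinθ| = 0.0326·98.54·|sin 171.1°| = 0.497 m/s = 497 mm/s.

497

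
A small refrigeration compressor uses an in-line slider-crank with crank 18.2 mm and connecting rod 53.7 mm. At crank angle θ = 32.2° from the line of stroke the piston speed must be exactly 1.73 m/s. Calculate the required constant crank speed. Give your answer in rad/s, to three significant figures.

138

For an in-line slider-crank, |v_piston| = rω|sinθ|·[1 + r cosθ/√(L² − r² sin²θ)].
With r = 0.0182 m, L = 0.0537 m, θ = 32.2°: the bracketed kinematic factor |dx/dθ| = 0.012526 m.
ω = v/|dx/dθ| = 1.73/0.012526 = 138.11 rad/s.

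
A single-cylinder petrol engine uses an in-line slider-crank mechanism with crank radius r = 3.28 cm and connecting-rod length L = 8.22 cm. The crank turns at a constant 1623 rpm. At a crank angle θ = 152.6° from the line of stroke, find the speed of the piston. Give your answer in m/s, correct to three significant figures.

1.64

ω = 2π·1623/60 = 170 rad/s
For an in-line slider-crank, x = r cosθ + √(L² − r² sin²θ), so v = −rω sinθ·[1 + r cosθ/√(L² − r² sin²θ)].
With r = 0.0328 m, L = 0.0822 m, θ = 152.6°: √(L² − r² sin²θ) = 0.080802 m.
v = −0.0328·170·0.46020·[1 + 0.0328·-0.88782/0.080802] = -1.6409 m/s.
|v| = 1.6409 m/s.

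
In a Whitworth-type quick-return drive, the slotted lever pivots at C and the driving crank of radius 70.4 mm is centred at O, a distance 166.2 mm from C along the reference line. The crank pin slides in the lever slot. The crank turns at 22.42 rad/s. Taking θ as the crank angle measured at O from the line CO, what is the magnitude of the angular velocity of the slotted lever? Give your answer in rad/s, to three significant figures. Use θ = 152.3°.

ω = 22.42 rad/s
Crank pin A relative to C: A = (d + r cosθ, r sinθ); lever angle φ = atan2(r sinθ, d + r cosθ).
Differentiating tanφ: φ̇ = rω(d cosθ + r)/(d² + r² + 2dr cosθ).
d² + r² + 2dr cosθ = |CA|² = 0.0118595 m²;  d cosθ + r = -0.076752 m.
|ω_lever| = |0.0704·22.42·-0.076752| / 0.0118595 = 10.215 rad/s.

10.2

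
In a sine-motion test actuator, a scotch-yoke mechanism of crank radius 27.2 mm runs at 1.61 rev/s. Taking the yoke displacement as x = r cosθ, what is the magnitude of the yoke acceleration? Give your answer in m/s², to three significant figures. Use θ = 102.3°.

ω = 10.12 rad/s (from 1.61 rev/s).
x = r cosθ ⇒ ẍ = −rω² cosθ (ω constant).
|a| = rω²|cosθ| = 0.0272·(10.12)²·|cos 102.3°| = 0.59296 m/s².

0.593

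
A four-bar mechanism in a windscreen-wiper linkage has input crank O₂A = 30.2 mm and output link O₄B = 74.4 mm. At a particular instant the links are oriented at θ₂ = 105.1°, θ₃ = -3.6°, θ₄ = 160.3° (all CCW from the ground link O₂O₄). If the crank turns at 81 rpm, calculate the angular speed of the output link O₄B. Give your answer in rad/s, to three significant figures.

11.8

ω₂ = 8.482 rad/s (from 81 rpm).
Differentiating the loop-closure r₂e^{iθ₂}+r₃e^{iθ₃}=r₁+r₄e^{iθ₄} gives r₂ω₂e^{iθ₂}+r₃ω₃e^{iθ₃}=r₄ω₄e^{iθ₄}.
Eliminating the other unknown: ω₄ = r₂ω₂ sin(θ₂−θ₃) / [r₄ sin(θ₄−θ₃)].
Numerator sine = +0.94721; denominator sine = +0.27731.
Result = 0.0302·8.482·(+0.94721) / (0.0744·(+0.27731)) = +11.76 rad/s; magnitude 11.76 rad/s.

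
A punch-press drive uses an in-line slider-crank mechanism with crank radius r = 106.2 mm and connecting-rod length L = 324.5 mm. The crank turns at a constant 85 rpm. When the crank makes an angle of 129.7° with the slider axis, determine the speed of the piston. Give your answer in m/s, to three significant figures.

ω = 2π·85/60 = 8.901 rad/s
For an in-line slider-crank, x = r cosθ + √(L² − r² sin²θ), so v = −rω sinθ·[1 + r cosθ/√(L² − r² sin²θ)].
With r = 0.1062 m, L = 0.3245 m, θ = 129.7°: √(L² − r² sin²θ) = 0.31404 m.
v = −0.1062·8.901·0.76940·[1 + 0.1062·-0.63877/0.31404] = -0.57021 m/s.
|v| = 0.57021 m/s.

0.570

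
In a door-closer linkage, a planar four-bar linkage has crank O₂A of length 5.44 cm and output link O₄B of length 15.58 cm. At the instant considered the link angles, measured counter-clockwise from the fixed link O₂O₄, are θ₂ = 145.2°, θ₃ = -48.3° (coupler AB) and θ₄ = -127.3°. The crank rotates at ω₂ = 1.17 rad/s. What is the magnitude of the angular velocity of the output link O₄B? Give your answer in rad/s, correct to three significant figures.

0.0972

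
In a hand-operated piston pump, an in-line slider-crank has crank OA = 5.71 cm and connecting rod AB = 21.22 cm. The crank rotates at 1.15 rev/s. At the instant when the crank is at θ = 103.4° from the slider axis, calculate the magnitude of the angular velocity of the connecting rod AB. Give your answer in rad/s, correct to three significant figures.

ω = 7.226 rad/s (converted from 1.15 rev/s).
The rod makes angle φ with the slider axis where L sinφ = r sinθ; differentiating, L cosφ·φ̇ = r ω cosθ.
L cosφ = √(L² − r² sin²θ) = 0.2048 m.
|ω_rod| = r ω |cosθ| / √(L² − r² sin²θ) = 0.0571·7.226·0.23175/0.2048 = 0.46687 rad/s.

0.467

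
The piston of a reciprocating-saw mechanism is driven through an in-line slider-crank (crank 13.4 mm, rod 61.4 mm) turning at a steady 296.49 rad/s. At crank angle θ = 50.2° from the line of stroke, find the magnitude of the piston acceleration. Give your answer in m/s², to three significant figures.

ω = 296.5 rad/s
x(θ) = r cosθ + √(L² − r² sin²θ); with ω constant, a = ω²·d²x/dθ².
d²x/dθ² = −r cosθ − r²(cos2θ)/√u − r⁴ sin²2θ/(4u^{3/2}),  u = L² − r² sin²θ = 0.00366397 m².
Substituting r = 0.0134 m, L = 0.0614 m, θ = 50.2°: d²x/dθ² = -0.0080771 m.
a = ω²·d²x/dθ² = (296.5)²·(-0.0080771) = -710.03 m/s²;  |a| = 710.03 m/s².

710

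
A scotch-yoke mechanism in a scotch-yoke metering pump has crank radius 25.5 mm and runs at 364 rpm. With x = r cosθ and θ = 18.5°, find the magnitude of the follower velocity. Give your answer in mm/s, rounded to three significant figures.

308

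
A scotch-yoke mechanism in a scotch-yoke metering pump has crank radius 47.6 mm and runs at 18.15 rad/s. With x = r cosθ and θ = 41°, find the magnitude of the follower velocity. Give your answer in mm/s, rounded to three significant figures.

567

ω = 18.15 rad/s
x = r cosθ ⇒ ẋ = −rω sinθ.
|v| = rω|sinθ| = 0.0476·18.15·|sin 41°| = 0.5668 m/s = 566.8 mm/s.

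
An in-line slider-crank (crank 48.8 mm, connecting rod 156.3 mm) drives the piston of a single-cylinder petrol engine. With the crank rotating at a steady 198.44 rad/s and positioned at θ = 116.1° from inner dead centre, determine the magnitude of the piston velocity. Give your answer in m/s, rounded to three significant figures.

7.45

ω = 198.4 rad/s
For an in-line slider-crank, x = r cosθ + √(L² − r² sin²θ), so v = −rω sinθ·[1 + r cosθ/√(L² − r² sin²θ)].
With r = 0.0488 m, L = 0.1563 m, θ = 116.1°: √(L² − r² sin²θ) = 0.15003 m.
v = −0.0488·198.4·0.89803·[1 + 0.0488·-0.43994/0.15003] = -7.452 m/s.
|v| = 7.452 m/s.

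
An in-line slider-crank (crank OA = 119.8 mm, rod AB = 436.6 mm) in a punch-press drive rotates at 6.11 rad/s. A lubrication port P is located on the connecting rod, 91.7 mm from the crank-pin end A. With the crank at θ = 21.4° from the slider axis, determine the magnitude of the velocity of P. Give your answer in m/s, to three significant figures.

ω = 6.11 rad/s.  Crank-pin speed |V_A| = rω = 0.73198 m/s, perpendicular to OA.
Rod angle: sinφ = −(r/L) sinθ ⇒ φ = -5.746°; ω_rod = −rω cosθ/√(L²−r²sin²θ) = -1.5688 rad/s.
V_P = V_A + ω_rod × AP, with AP = 0.0917 m along the rod.
Components: V_Px = −rω sinθ − a·ω_rod·sinφ = -0.28149 m/s;  V_Py = rω cosθ + a·ω_rod·cosφ = +0.53837 m/s.
|V_P| = √(V_Px² + V_Py²) = 0.60752 m/s.

0.608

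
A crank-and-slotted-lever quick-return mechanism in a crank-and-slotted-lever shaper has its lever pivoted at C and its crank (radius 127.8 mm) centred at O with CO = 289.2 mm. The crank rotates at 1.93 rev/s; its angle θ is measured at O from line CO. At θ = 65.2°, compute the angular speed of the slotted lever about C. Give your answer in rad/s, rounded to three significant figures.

2.95

ω = 12.13 rad/s (from 1.93 rev/s).
Crank pin A relative to C: A = (d + r cosθ, r sinθ); lever angle φ = atan2(r sinθ, d + r cosθ).
Differentiating tanφ: φ̇ = rω(d cosθ + r)/(d² + r² + 2dr cosθ).
d² + r² + 2dr cosθ = |CA|² = 0.130975 m²;  d cosθ + r = +0.24911 m.
|ω_lever| = |0.1278·12.13·+0.24911| / 0.130975 = 2.9476 rad/s.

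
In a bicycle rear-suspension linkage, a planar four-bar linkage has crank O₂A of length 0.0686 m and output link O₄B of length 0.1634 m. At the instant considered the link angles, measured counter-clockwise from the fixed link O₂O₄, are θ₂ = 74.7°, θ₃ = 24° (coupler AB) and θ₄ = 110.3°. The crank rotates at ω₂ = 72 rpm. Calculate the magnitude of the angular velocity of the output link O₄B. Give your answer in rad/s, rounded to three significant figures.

2.45

ω₂ = 7.54 rad/s (from 72 rpm).
Differentiating the loop-closure r₂e^{iθ₂}+r₃e^{iθ₃}=r₁+r₄e^{iθ₄} gives r₂ω₂e^{iθ₂}+r₃ω₃e^{iθ₃}=r₄ω₄e^{iθ₄}.
Eliminating the other unknown: ω₄ = r₂ω₂ sin(θ₂−θ₃) / [r₄ sin(θ₄−θ₃)].
Numerator sine = +0.77384; denominator sine = +0.99792.
Result = 0.0686·7.54·(+0.77384) / (0.1634·(+0.99792)) = +2.4547 rad/s; magnitude 2.4547 rad/s.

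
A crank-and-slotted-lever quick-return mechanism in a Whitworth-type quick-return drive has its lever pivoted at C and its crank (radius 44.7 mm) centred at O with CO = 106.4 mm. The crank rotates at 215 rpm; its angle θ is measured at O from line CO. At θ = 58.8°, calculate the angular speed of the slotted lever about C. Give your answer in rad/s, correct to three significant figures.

ω = 22.51 rad/s (from 215 rpm).
Crank pin A relative to C: A = (d + r cosθ, r sinθ); lever angle φ = atan2(r sinθ, d + r cosθ).
Differentiating tanφ: φ̇ = rω(d cosθ + r)/(d² + r² + 2dr cosθ).
d² + r² + 2dr cosθ = |CA|² = 0.0182466 m²;  d cosθ + r = +0.099818 m.
|ω_lever| = |0.0447·22.51·+0.099818| / 0.0182466 = 5.5056 rad/s.

5.51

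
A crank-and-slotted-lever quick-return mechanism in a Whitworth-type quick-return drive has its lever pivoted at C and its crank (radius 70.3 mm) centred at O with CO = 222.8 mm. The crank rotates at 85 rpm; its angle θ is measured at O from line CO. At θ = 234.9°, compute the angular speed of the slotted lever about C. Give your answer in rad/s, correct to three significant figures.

0.989

ω = 8.901 rad/s (from 85 rpm).
Crank pin A relative to C: A = (d + r cosθ, r sinθ); lever angle φ = atan2(r sinθ, d + r cosθ).
Differentiating tanφ: φ̇ = rω(d cosθ + r)/(d² + r² + 2dr cosθ).
d² + r² + 2dr cosθ = |CA|² = 0.0365695 m²;  d cosθ + r = -0.057811 m.
|ω_lever| = |0.0703·8.901·-0.057811| / 0.0365695 = 0.98923 rad/s.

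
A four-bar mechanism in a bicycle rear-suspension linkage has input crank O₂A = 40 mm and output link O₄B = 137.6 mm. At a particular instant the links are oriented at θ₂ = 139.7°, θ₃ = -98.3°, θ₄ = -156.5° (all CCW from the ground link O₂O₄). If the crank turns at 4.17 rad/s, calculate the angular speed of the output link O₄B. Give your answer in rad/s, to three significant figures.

ω₂ = 4.17 rad/s
Differentiating the loop-closure r₂e^{iθ₂}+r₃e^{iθ₃}=r₁+r₄e^{iθ₄} gives r₂ω₂e^{iθ₂}+r₃ω₃e^{iθ₃}=r₄ω₄e^{iθ₄}.
Eliminating the other unknown: ω₄ = r₂ω₂ sin(θ₂−θ₃) / [r₄ sin(θ₄−θ₃)].
Numerator sine = -0.84805; denominator sine = -0.84989.
Result = 0.04·4.17·(-0.84805) / (0.1376·(-0.84989)) = +1.2096 rad/s; magnitude 1.2096 rad/s.

1.21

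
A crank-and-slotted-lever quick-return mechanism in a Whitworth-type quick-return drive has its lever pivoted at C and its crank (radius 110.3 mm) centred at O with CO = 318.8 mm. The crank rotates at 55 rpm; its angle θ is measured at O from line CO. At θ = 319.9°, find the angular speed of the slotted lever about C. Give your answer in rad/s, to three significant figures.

1.34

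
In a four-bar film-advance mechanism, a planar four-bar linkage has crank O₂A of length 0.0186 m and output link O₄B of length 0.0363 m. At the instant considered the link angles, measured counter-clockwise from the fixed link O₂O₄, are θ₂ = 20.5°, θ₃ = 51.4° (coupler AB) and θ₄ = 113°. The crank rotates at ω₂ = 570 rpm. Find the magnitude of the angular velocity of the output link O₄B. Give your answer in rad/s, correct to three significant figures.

17.9

ω₂ = 59.69 rad/s (from 570 rpm).
Differentiating the loop-closure r₂e^{iθ₂}+r₃e^{iθ₃}=r₁+r₄e^{iθ₄} gives r₂ω₂e^{iθ₂}+r₃ω₃e^{iθ₃}=r₄ω₄e^{iθ₄}.
Eliminating the other unknown: ω₄ = r₂ω₂ sin(θ₂−θ₃) / [r₄ sin(θ₄−θ₃)].
Numerator sine = -0.51354; denominator sine = +0.87965.
Result = 0.0186·59.69·(-0.51354) / (0.0363·(+0.87965)) = -17.856 rad/s; magnitude 17.856 rad/s.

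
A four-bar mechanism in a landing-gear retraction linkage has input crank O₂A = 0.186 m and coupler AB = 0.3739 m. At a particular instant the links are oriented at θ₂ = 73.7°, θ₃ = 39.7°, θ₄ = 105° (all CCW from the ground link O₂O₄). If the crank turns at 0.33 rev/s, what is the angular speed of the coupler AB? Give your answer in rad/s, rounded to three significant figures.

0.590

ω₂ = 2.073 rad/s (from 0.33 rev/s).
Differentiating the loop-closure r₂e^{iθ₂}+r₃e^{iθ₃}=r₁+r₄e^{iθ₄} gives r₂ω₂e^{iθ₂}+r₃ω₃e^{iθ₃}=r₄ω₄e^{iθ₄}.
Eliminating the other unknown: ω₃ = r₂ω₂ sin(θ₄−θ₂) / [r₃ sin(θ₃−θ₄)].
Numerator sine = +0.51952; denominator sine = -0.90851.
Result = 0.186·2.073·(+0.51952) / (0.3739·(-0.90851)) = -0.58983 rad/s; magnitude 0.58983 rad/s.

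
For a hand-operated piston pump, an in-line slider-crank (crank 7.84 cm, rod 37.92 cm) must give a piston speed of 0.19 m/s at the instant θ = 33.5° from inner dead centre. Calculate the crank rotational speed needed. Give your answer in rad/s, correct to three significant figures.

3.74

For an in-line slider-crank, |v_piston| = rω|sinθ|·[1 + r cosθ/√(L² − r² sin²θ)].
With r = 0.0784 m, L = 0.3792 m, θ = 33.5°: the bracketed kinematic factor |dx/dθ| = 0.050781 m.
ω = v/|dx/dθ| = 0.19/0.050781 = 3.7415 rad/s.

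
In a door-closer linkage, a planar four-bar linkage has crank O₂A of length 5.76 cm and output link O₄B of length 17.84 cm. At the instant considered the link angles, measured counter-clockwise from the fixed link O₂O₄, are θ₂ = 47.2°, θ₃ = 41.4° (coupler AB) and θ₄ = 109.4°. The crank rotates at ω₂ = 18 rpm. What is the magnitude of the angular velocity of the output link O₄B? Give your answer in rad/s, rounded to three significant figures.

0.0663

ω₂ = 1.885 rad/s (from 18 rpm).
Differentiating the loop-closure r₂e^{iθ₂}+r₃e^{iθ₃}=r₁+r₄e^{iθ₄} gives r₂ω₂e^{iθ₂}+r₃ω₃e^{iθ₃}=r₄ω₄e^{iθ₄}.
Eliminating the other unknown: ω₄ = r₂ω₂ sin(θ₂−θ₃) / [r₄ sin(θ₄−θ₃)].
Numerator sine = +0.10106; denominator sine = +0.92718.
Result = 0.0576·1.885·(+0.10106) / (0.1784·(+0.92718)) = +0.066332 rad/s; magnitude 0.066332 rad/s.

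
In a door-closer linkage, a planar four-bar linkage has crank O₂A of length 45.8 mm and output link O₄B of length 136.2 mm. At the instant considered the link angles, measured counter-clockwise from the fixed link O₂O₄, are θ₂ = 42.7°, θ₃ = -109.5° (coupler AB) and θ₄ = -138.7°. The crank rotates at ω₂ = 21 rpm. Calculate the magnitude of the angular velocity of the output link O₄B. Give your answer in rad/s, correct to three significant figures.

0.707

ω₂ = 2.199 rad/s (from 21 rpm).
Differentiating the loop-closure r₂e^{iθ₂}+r₃e^{iθ₃}=r₁+r₄e^{iθ₄} gives r₂ω₂e^{iθ₂}+r₃ω₃e^{iθ₃}=r₄ω₄e^{iθ₄}.
Eliminating the other unknown: ω₄ = r₂ω₂ sin(θ₂−θ₃) / [r₄ sin(θ₄−θ₃)].
Numerator sine = +0.46639; denominator sine = -0.48786.
Result = 0.0458·2.199·(+0.46639) / (0.1362·(-0.48786)) = -0.70695 rad/s; magnitude 0.70695 rad/s.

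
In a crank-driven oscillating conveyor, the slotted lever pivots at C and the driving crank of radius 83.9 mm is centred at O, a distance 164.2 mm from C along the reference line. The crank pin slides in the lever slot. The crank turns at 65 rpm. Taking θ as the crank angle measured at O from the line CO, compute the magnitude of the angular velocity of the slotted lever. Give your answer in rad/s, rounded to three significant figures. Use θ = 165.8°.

5.90

ω = 6.807 rad/s (from 65 rpm).
Crank pin A relative to C: A = (d + r cosθ, r sinθ); lever angle φ = atan2(r sinθ, d + r cosθ).
Differentiating tanφ: φ̇ = rω(d cosθ + r)/(d² + r² + 2dr cosθ).
d² + r² + 2dr cosθ = |CA|² = 0.00728995 m²;  d cosθ + r = -0.075283 m.
|ω_lever| = |0.0839·6.807·-0.075283| / 0.00728995 = 5.8976 rad/s.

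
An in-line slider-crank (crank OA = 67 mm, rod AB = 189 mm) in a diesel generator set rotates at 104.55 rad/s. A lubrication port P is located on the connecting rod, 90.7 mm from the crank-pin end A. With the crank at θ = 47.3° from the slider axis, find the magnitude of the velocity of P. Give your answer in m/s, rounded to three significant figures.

6.27

ω = 104.5 rad/s.  Crank-pin speed |V_A| = rω = 7.0049 m/s, perpendicular to OA.
Rod angle: sinφ = −(r/L) sinθ ⇒ φ = -15.101°; ω_rod = −rω cosθ/√(L²−r²sin²θ) = -26.033 rad/s.
V_P = V_A + ω_rod × AP, with AP = 0.0907 m along the rod.
Components: V_Px = −rω sinθ − a·ω_rod·sinφ = -5.7631 m/s;  V_Py = rω cosθ + a·ω_rod·cosφ = +2.4707 m/s.
|V_P| = √(V_Px² + V_Py²) = 6.2704 m/s.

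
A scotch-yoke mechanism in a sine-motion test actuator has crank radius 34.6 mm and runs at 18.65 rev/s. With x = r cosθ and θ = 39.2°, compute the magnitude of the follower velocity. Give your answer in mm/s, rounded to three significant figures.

ω = 117.2 rad/s (from 18.65 rev/s).
x = r cosθ ⇒ ẋ = −rω sinθ.
|v| = rω|sinθ| = 0.0346·117.2·|sin 39.2°| = 2.5625 m/s = 2562.5 mm/s.

2560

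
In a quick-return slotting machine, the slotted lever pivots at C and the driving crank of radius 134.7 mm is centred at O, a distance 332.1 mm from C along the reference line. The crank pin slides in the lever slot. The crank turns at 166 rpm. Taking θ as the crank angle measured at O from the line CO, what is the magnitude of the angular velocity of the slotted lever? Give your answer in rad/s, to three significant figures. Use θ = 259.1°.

1.51

ω = 17.38 rad/s (from 166 rpm).
Crank pin A relative to C: A = (d + r cosθ, r sinθ); lever angle φ = atan2(r sinθ, d + r cosθ).
Differentiating tanφ: φ̇ = rω(d cosθ + r)/(d² + r² + 2dr cosθ).
d² + r² + 2dr cosθ = |CA|² = 0.111517 m²;  d cosθ + r = +0.071901 m.
|ω_lever| = |0.1347·17.38·+0.071901| / 0.111517 = 1.5097 rad/s.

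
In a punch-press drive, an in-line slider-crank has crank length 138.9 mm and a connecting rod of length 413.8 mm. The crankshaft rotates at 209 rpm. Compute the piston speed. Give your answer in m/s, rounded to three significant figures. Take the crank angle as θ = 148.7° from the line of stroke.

1.12

ω = 2π·209/60 = 21.89 rad/s
For an in-line slider-crank, x = r cosθ + √(L² − r² sin²θ), so v = −rω sinθ·[1 + r cosθ/√(L² − r² sin²θ)].
With r = 0.1389 m, L = 0.4138 m, θ = 148.7°: √(L² − r² sin²θ) = 0.40746 m.
v = −0.1389·21.89·0.51952·[1 + 0.1389·-0.85446/0.40746] = -1.1193 m/s.
|v| = 1.1193 m/s.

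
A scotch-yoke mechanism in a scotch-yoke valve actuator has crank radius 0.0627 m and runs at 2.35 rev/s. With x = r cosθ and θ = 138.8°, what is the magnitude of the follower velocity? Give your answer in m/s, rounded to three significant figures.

ω = 14.77 rad/s (from 2.35 rev/s).
x = r cosθ ⇒ ẋ = −rω sinθ.
|v| = rω|sinθ| = 0.0627·14.77·|sin 138.8°| = 0.60981 m/s.

0.610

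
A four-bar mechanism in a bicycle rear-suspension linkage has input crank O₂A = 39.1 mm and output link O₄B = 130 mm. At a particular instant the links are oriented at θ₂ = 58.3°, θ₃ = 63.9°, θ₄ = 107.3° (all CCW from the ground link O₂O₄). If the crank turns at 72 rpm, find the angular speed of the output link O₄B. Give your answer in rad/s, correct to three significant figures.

0.322

ω₂ = 7.54 rad/s (from 72 rpm).
Differentiating the loop-closure r₂e^{iθ₂}+r₃e^{iθ₃}=r₁+r₄e^{iθ₄} gives r₂ω₂e^{iθ₂}+r₃ω₃e^{iθ₃}=r₄ω₄e^{iθ₄}.
Eliminating the other unknown: ω₄ = r₂ω₂ sin(θ₂−θ₃) / [r₄ sin(θ₄−θ₃)].
Numerator sine = -0.09758; denominator sine = +0.68709.
Result = 0.0391·7.54·(-0.09758) / (0.13·(+0.68709)) = -0.32207 rad/s; magnitude 0.32207 rad/s.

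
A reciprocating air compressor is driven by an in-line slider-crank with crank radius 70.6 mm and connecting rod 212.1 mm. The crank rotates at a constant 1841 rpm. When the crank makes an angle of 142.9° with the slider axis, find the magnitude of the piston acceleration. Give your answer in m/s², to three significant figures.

1830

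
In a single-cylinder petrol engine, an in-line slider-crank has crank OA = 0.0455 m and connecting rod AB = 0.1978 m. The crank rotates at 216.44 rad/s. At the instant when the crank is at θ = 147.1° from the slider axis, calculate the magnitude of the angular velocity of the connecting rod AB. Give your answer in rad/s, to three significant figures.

42.1

ω = 216.4 rad/s
The rod makes angle φ with the slider axis where L sinφ = r sinθ; differentiating, L cosφ·φ̇ = r ω cosθ.
L cosφ = √(L² − r² sin²θ) = 0.19625 m.
|ω_rod| = r ω |cosθ| / √(L² − r² sin²θ) = 0.0455·216.4·0.83962/0.19625 = 42.133 rad/s.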